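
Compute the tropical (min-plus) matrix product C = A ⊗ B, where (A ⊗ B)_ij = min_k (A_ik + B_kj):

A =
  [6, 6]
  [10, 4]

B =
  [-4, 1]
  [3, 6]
A ⊗ B =
  [2, 7]
  [6, 10]

Apply the min-plus product entry-by-entry:
  C[0][0] = min over k of (A[0][0] + B[0][0] = 6 + -4 = 2, A[0][1] + B[1][0] = 6 + 3 = 9) = 2 (attained at k = 0)
  C[0][1] = min over k of (A[0][0] + B[0][1] = 6 + 1 = 7, A[0][1] + B[1][1] = 6 + 6 = 12) = 7 (attained at k = 0)
  C[1][0] = min over k of (A[1][0] + B[0][0] = 10 + -4 = 6, A[1][1] + B[1][0] = 4 + 3 = 7) = 6 (attained at k = 0)
  C[1][1] = min over k of (A[1][0] + B[0][1] = 10 + 1 = 11, A[1][1] + B[1][1] = 4 + 6 = 10) = 10 (attained at k = 1)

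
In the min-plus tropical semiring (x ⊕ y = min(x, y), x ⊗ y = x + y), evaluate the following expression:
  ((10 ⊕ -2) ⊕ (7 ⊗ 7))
((10 ⊕ -2) ⊕ (7 ⊗ 7)) = -2

Expand innermost to outermost. Recall ⊕ takes the minimum of its arguments and ⊗ takes their sum. Working out the expression ((10 ⊕ -2) ⊕ (7 ⊗ 7)) gives -2.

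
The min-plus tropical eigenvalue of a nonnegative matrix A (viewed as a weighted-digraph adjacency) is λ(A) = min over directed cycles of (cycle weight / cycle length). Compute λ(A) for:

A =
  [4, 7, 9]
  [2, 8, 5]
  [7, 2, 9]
λ(A) = 7/2

Enumerate directed cycles and compute their means (weight / length). Sample:
  cycle 0 → 0: weight = 4, length = 1, mean = 4/1 ≈ 4.000
  cycle 1 → 1: weight = 8, length = 1, mean = 8/1 ≈ 8.000
  cycle 2 → 2: weight = 9, length = 1, mean = 9/1 ≈ 9.000
  cycle 0 → 1 → 0: weight = 9, length = 2, mean = 9/2 ≈ 4.500
  cycle 0 → 2 → 0: weight = 16, length = 2, mean = 16/2 ≈ 8.000
  cycle 1 → 0 → 1: weight = 9, length = 2, mean = 9/2 ≈ 4.500
Minimum mean = 3.500, attained e.g. along the cycle 1 → 2 → 1 with weight 7 and length 2. So λ(A) = 7/2 = 7/2.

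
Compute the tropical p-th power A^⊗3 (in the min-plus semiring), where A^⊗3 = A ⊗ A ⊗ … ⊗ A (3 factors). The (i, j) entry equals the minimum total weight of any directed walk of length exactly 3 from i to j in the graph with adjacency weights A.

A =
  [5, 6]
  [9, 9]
A^⊗3 =
  [15, 16]
  [19, 20]

Each entry (A^⊗3)_ij equals the minimum over all length-3 walks i = v_0 → v_1 → … → v_3 = j of Σ_t A[v_t][v_{t+1}]. For example, for (i, j) = (0, 1) we minimise over 4 possible intermediate vertex sequences; the minimum is 16, attained along the walk 0 → 0 → 0 → 1.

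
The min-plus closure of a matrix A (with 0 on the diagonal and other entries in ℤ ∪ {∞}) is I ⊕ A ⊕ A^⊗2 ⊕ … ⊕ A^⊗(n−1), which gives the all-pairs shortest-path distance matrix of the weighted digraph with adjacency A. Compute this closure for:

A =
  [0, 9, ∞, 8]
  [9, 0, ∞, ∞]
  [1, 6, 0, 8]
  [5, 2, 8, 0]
Closure =
  [0, 9, 16, 8]
  [9, 0, 25, 17]
  [1, 6, 0, 8]
  [5, 2, 8, 0]

This is the Floyd-Warshall all-pairs shortest-path computation. For each intermediate vertex k = 0, 1, …, 3, update dist[i][j] ← min(dist[i][j], dist[i][k] + dist[k][j]). The final matrix gives, for each (i, j), the minimum total weight of any directed path from i to j (possibly empty when i = j).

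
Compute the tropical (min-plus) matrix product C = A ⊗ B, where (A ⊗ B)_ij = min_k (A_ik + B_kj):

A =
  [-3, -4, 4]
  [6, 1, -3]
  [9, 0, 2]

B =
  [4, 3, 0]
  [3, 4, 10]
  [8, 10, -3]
A ⊗ B =
  [-1, 0, -3]
  [4, 5, -6]
  [3, 4, -1]

Apply the min-plus product entry-by-entry:
  C[0][0] = min over k of (A[0][0] + B[0][0] = -3 + 4 = 1, A[0][1] + B[1][0] = -4 + 3 = -1, A[0][2] + B[2][0] = 4 + 8 = 12) = -1 (attained at k = 1)
  C[0][1] = min over k of (A[0][0] + B[0][1] = -3 + 3 = 0, A[0][1] + B[1][1] = -4 + 4 = 0, A[0][2] + B[2][1] = 4 + 10 = 14) = 0 (attained at k = 0)
  C[0][2] = min over k of (A[0][0] + B[0][2] = -3 + 0 = -3, A[0][1] + B[1][2] = -4 + 10 = 6, A[0][2] + B[2][2] = 4 + -3 = 1) = -3 (attained at k = 0)
  C[1][0] = min over k of (A[1][0] + B[0][0] = 6 + 4 = 10, A[1][1] + B[1][0] = 1 + 3 = 4, A[1][2] + B[2][0] = -3 + 8 = 5) = 4 (attained at k = 1)
  C[1][1] = min over k of (A[1][0] + B[0][1] = 6 + 3 = 9, A[1][1] + B[1][1] = 1 + 4 = 5, A[1][2] + B[2][1] = -3 + 10 = 7) = 5 (attained at k = 1)
  C[1][2] = min over k of (A[1][0] + B[0][2] = 6 + 0 = 6, A[1][1] + B[1][2] = 1 + 10 = 11, A[1][2] + B[2][2] = -3 + -3 = -6) = -6 (attained at k = 2)
  C[2][0] = min over k of (A[2][0] + B[0][0] = 9 + 4 = 13, A[2][1] + B[1][0] = 0 + 3 = 3, A[2][2] + B[2][0] = 2 + 8 = 10) = 3 (attained at k = 1)
  C[2][1] = min over k of (A[2][0] + B[0][1] = 9 + 3 = 12, A[2][1] + B[1][1] = 0 + 4 = 4, A[2][2] + B[2][1] = 2 + 10 = 12) = 4 (attained at k = 1)
  C[2][2] = min over k of (A[2][0] + B[0][2] = 9 + 0 = 9, A[2][1] + B[1][2] = 0 + 10 = 10, A[2][2] + B[2][2] = 2 + -3 = -1) = -1 (attained at k = 2)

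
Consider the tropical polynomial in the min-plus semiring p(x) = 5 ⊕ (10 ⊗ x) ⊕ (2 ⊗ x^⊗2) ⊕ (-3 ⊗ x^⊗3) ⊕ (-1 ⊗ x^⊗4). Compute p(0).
p(0) = -3

A tropical monomial a ⊗ x^⊗i evaluates to a + i · x. Evaluating each term at x = 0:
  Term 0 contributes 5 + 0 · 0 = 5
  Term 1 contributes 10 + 1 · 0 = 10
  Term 2 contributes 2 + 2 · 0 = 2
  Term 3 contributes -3 + 3 · 0 = -3
  Term 4 contributes -1 + 4 · 0 = -1
p(0) = ⊕ of these = min[5, 10, 2, -3, -1] = -3.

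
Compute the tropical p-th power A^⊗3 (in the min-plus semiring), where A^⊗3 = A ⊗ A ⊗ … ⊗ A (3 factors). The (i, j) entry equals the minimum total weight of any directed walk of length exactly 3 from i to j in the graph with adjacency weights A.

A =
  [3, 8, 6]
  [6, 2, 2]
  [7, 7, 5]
A^⊗3 =
  [9, 12, 12]
  [10, 6, 6]
  [13, 11, 11]

Each entry (A^⊗3)_ij equals the minimum over all length-3 walks i = v_0 → v_1 → … → v_3 = j of Σ_t A[v_t][v_{t+1}]. For example, for (i, j) = (0, 2) we minimise over 9 possible intermediate vertex sequences; the minimum is 12, attained along the walk 0 → 0 → 0 → 2.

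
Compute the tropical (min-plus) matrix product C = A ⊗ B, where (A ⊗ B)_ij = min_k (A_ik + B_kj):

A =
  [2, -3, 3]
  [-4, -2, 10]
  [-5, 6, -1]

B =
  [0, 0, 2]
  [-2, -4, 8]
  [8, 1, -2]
A ⊗ B =
  [-5, -7, 1]
  [-4, -6, -2]
  [-5, -5, -3]

Apply the min-plus product entry-by-entry:
  C[0][0] = min over k of (A[0][0] + B[0][0] = 2 + 0 = 2, A[0][1] + B[1][0] = -3 + -2 = -5, A[0][2] + B[2][0] = 3 + 8 = 11) = -5 (attained at k = 1)
  C[0][1] = min over k of (A[0][0] + B[0][1] = 2 + 0 = 2, A[0][1] + B[1][1] = -3 + -4 = -7, A[0][2] + B[2][1] = 3 + 1 = 4) = -7 (attained at k = 1)
  C[0][2] = min over k of (A[0][0] + B[0][2] = 2 + 2 = 4, A[0][1] + B[1][2] = -3 + 8 = 5, A[0][2] + B[2][2] = 3 + -2 = 1) = 1 (attained at k = 2)
  C[1][0] = min over k of (A[1][0] + B[0][0] = -4 + 0 = -4, A[1][1] + B[1][0] = -2 + -2 = -4, A[1][2] + B[2][0] = 10 + 8 = 18) = -4 (attained at k = 0)
  C[1][1] = min over k of (A[1][0] + B[0][1] = -4 + 0 = -4, A[1][1] + B[1][1] = -2 + -4 = -6, A[1][2] + B[2][1] = 10 + 1 = 11) = -6 (attained at k = 1)
  C[1][2] = min over k of (A[1][0] + B[0][2] = -4 + 2 = -2, A[1][1] + B[1][2] = -2 + 8 = 6, A[1][2] + B[2][2] = 10 + -2 = 8) = -2 (attained at k = 0)
  C[2][0] = min over k of (A[2][0] + B[0][0] = -5 + 0 = -5, A[2][1] + B[1][0] = 6 + -2 = 4, A[2][2] + B[2][0] = -1 + 8 = 7) = -5 (attained at k = 0)
  C[2][1] = min over k of (A[2][0] + B[0][1] = -5 + 0 = -5, A[2][1] + B[1][1] = 6 + -4 = 2, A[2][2] + B[2][1] = -1 + 1 = 0) = -5 (attained at k = 0)
  C[2][2] = min over k of (A[2][0] + B[0][2] = -5 + 2 = -3, A[2][1] + B[1][2] = 6 + 8 = 14, A[2][2] + B[2][2] = -1 + -2 = -3) = -3 (attained at k = 0)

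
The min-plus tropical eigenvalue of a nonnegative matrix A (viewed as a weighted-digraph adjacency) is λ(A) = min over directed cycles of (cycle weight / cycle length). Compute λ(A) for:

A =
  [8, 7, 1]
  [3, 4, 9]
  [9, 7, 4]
λ(A) = 11/3

Enumerate directed cycles and compute their means (weight / length). Sample:
  cycle 0 → 0: weight = 8, length = 1, mean = 8/1 ≈ 8.000
  cycle 1 → 1: weight = 4, length = 1, mean = 4/1 ≈ 4.000
  cycle 2 → 2: weight = 4, length = 1, mean = 4/1 ≈ 4.000
  cycle 0 → 1 → 0: weight = 10, length = 2, mean = 10/2 ≈ 5.000
  cycle 0 → 2 → 0: weight = 10, length = 2, mean = 10/2 ≈ 5.000
  cycle 1 → 0 → 1: weight = 10, length = 2, mean = 10/2 ≈ 5.000
Minimum mean = 3.667, attained e.g. along the cycle 0 → 2 → 1 → 0 with weight 11 and length 3. So λ(A) = 11/3 = 11/3.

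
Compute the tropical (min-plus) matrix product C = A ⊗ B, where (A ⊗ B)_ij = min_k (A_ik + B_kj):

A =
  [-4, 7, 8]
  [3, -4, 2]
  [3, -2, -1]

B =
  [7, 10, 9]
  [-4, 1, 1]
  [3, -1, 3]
A ⊗ B =
  [3, 6, 5]
  [-8, -3, -3]
  [-6, -2, -1]

Apply the min-plus product entry-by-entry:
  C[0][0] = min over k of (A[0][0] + B[0][0] = -4 + 7 = 3, A[0][1] + B[1][0] = 7 + -4 = 3, A[0][2] + B[2][0] = 8 + 3 = 11) = 3 (attained at k = 0)
  C[0][1] = min over k of (A[0][0] + B[0][1] = -4 + 10 = 6, A[0][1] + B[1][1] = 7 + 1 = 8, A[0][2] + B[2][1] = 8 + -1 = 7) = 6 (attained at k = 0)
  C[0][2] = min over k of (A[0][0] + B[0][2] = -4 + 9 = 5, A[0][1] + B[1][2] = 7 + 1 = 8, A[0][2] + B[2][2] = 8 + 3 = 11) = 5 (attained at k = 0)
  C[1][0] = min over k of (A[1][0] + B[0][0] = 3 + 7 = 10, A[1][1] + B[1][0] = -4 + -4 = -8, A[1][2] + B[2][0] = 2 + 3 = 5) = -8 (attained at k = 1)
  C[1][1] = min over k of (A[1][0] + B[0][1] = 3 + 10 = 13, A[1][1] + B[1][1] = -4 + 1 = -3, A[1][2] + B[2][1] = 2 + -1 = 1) = -3 (attained at k = 1)
  C[1][2] = min over k of (A[1][0] + B[0][2] = 3 + 9 = 12, A[1][1] + B[1][2] = -4 + 1 = -3, A[1][2] + B[2][2] = 2 + 3 = 5) = -3 (attained at k = 1)
  C[2][0] = min over k of (A[2][0] + B[0][0] = 3 + 7 = 10, A[2][1] + B[1][0] = -2 + -4 = -6, A[2][2] + B[2][0] = -1 + 3 = 2) = -6 (attained at k = 1)
  C[2][1] = min over k of (A[2][0] + B[0][1] = 3 + 10 = 13, A[2][1] + B[1][1] = -2 + 1 = -1, A[2][2] + B[2][1] = -1 + -1 = -2) = -2 (attained at k = 2)
  C[2][2] = min over k of (A[2][0] + B[0][2] = 3 + 9 = 12, A[2][1] + B[1][2] = -2 + 1 = -1, A[2][2] + B[2][2] = -1 + 3 = 2) = -1 (attained at k = 1)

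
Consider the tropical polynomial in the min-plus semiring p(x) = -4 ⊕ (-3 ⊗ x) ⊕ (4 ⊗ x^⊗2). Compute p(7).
p(7) = -4

A tropical monomial a ⊗ x^⊗i evaluates to a + i · x. Evaluating each term at x = 7:
  Term 0 contributes -4 + 0 · 7 = -4
  Term 1 contributes -3 + 1 · 7 = 4
  Term 2 contributes 4 + 2 · 7 = 18
p(7) = ⊕ of these = min[-4, 4, 18] = -4.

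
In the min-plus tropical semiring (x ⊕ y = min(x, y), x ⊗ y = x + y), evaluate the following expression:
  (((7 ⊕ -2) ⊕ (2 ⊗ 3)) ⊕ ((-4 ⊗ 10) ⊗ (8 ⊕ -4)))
(((7 ⊕ -2) ⊕ (2 ⊗ 3)) ⊕ ((-4 ⊗ 10) ⊗ (8 ⊕ -4))) = -2

Expand innermost to outermost. Recall ⊕ takes the minimum of its arguments and ⊗ takes their sum. Working out the expression (((7 ⊕ -2) ⊕ (2 ⊗ 3)) ⊕ ((-4 ⊗ 10) ⊗ (8 ⊕ -4))) gives -2.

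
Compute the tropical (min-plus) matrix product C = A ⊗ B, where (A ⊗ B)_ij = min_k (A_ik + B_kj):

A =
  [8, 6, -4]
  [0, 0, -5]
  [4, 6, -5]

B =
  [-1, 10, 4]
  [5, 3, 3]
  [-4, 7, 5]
A ⊗ B =
  [-8, 3, 1]
  [-9, 2, 0]
  [-9, 2, 0]

Apply the min-plus product entry-by-entry:
  C[0][0] = min over k of (A[0][0] + B[0][0] = 8 + -1 = 7, A[0][1] + B[1][0] = 6 + 5 = 11, A[0][2] + B[2][0] = -4 + -4 = -8) = -8 (attained at k = 2)
  C[0][1] = min over k of (A[0][0] + B[0][1] = 8 + 10 = 18, A[0][1] + B[1][1] = 6 + 3 = 9, A[0][2] + B[2][1] = -4 + 7 = 3) = 3 (attained at k = 2)
  C[0][2] = min over k of (A[0][0] + B[0][2] = 8 + 4 = 12, A[0][1] + B[1][2] = 6 + 3 = 9, A[0][2] + B[2][2] = -4 + 5 = 1) = 1 (attained at k = 2)
  C[1][0] = min over k of (A[1][0] + B[0][0] = 0 + -1 = -1, A[1][1] + B[1][0] = 0 + 5 = 5, A[1][2] + B[2][0] = -5 + -4 = -9) = -9 (attained at k = 2)
  C[1][1] = min over k of (A[1][0] + B[0][1] = 0 + 10 = 10, A[1][1] + B[1][1] = 0 + 3 = 3, A[1][2] + B[2][1] = -5 + 7 = 2) = 2 (attained at k = 2)
  C[1][2] = min over k of (A[1][0] + B[0][2] = 0 + 4 = 4, A[1][1] + B[1][2] = 0 + 3 = 3, A[1][2] + B[2][2] = -5 + 5 = 0) = 0 (attained at k = 2)
  C[2][0] = min over k of (A[2][0] + B[0][0] = 4 + -1 = 3, A[2][1] + B[1][0] = 6 + 5 = 11, A[2][2] + B[2][0] = -5 + -4 = -9) = -9 (attained at k = 2)
  C[2][1] = min over k of (A[2][0] + B[0][1] = 4 + 10 = 14, A[2][1] + B[1][1] = 6 + 3 = 9, A[2][2] + B[2][1] = -5 + 7 = 2) = 2 (attained at k = 2)
  C[2][2] = min over k of (A[2][0] + B[0][2] = 4 + 4 = 8, A[2][1] + B[1][2] = 6 + 3 = 9, A[2][2] + B[2][2] = -5 + 5 = 0) = 0 (attained at k = 2)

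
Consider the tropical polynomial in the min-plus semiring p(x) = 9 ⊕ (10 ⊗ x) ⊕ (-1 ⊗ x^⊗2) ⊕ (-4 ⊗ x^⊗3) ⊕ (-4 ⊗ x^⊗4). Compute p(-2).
p(-2) = -12

A tropical monomial a ⊗ x^⊗i evaluates to a + i · x. Evaluating each term at x = -2:
  Term 0 contributes 9 + 0 · -2 = 9
  Term 1 contributes 10 + 1 · -2 = 8
  Term 2 contributes -1 + 2 · -2 = -5
  Term 3 contributes -4 + 3 · -2 = -10
  Term 4 contributes -4 + 4 · -2 = -12
p(-2) = ⊕ of these = min[9, 8, -5, -10, -12] = -12.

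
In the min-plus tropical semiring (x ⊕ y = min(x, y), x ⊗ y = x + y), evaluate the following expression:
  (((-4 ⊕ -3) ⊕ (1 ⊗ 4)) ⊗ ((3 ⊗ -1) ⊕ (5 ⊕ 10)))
(((-4 ⊕ -3) ⊕ (1 ⊗ 4)) ⊗ ((3 ⊗ -1) ⊕ (5 ⊕ 10))) = -2

Expand innermost to outermost. Recall ⊕ takes the minimum of its arguments and ⊗ takes their sum. Working out the expression (((-4 ⊕ -3) ⊕ (1 ⊗ 4)) ⊗ ((3 ⊗ -1) ⊕ (5 ⊕ 10))) gives -2.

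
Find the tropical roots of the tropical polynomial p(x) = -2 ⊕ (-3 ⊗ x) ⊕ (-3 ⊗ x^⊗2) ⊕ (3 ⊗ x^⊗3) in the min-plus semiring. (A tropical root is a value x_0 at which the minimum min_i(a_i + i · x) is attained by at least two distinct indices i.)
Roots: {-6, 0, 1}

Each tropical root is a break point of the lower envelope of the lines y = a_i + i · x (there are 4 lines, with slopes 0, 1, ..., 3). Only the lines that attain the minimum somewhere contribute to roots; other lines are dominated. Here the surviving (envelope) indices are i = 3, i = 2, i = 1, i = 0.
Intersections between consecutive envelope lines give the roots: for adjacent envelope indices i < j the intersection is x = (a_i − a_j) / (j − i). Reading off the sorted break points: {-6, 0, 1}.
Verification: at each break x_0, at least two indices attain the minimum of min_i(a_i + i · x_0).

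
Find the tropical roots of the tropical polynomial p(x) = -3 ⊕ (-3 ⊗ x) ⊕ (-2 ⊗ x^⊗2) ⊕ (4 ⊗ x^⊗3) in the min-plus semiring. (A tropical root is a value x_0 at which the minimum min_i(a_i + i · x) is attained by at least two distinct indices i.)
Roots: {-6, -1, 0}

Each tropical root is a break point of the lower envelope of the lines y = a_i + i · x (there are 4 lines, with slopes 0, 1, ..., 3). Only the lines that attain the minimum somewhere contribute to roots; other lines are dominated. Here the surviving (envelope) indices are i = 3, i = 2, i = 1, i = 0.
Intersections between consecutive envelope lines give the roots: for adjacent envelope indices i < j the intersection is x = (a_i − a_j) / (j − i). Reading off the sorted break points: {-6, -1, 0}.
Verification: at each break x_0, at least two indices attain the minimum of min_i(a_i + i · x_0).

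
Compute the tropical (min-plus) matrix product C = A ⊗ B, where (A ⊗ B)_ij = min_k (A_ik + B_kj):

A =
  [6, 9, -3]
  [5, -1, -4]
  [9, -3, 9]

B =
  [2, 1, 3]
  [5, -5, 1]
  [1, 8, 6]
A ⊗ B =
  [-2, 4, 3]
  [-3, -6, 0]
  [2, -8, -2]

Apply the min-plus product entry-by-entry:
  C[0][0] = min over k of (A[0][0] + B[0][0] = 6 + 2 = 8, A[0][1] + B[1][0] = 9 + 5 = 14, A[0][2] + B[2][0] = -3 + 1 = -2) = -2 (attained at k = 2)
  C[0][1] = min over k of (A[0][0] + B[0][1] = 6 + 1 = 7, A[0][1] + B[1][1] = 9 + -5 = 4, A[0][2] + B[2][1] = -3 + 8 = 5) = 4 (attained at k = 1)
  C[0][2] = min over k of (A[0][0] + B[0][2] = 6 + 3 = 9, A[0][1] + B[1][2] = 9 + 1 = 10, A[0][2] + B[2][2] = -3 + 6 = 3) = 3 (attained at k = 2)
  C[1][0] = min over k of (A[1][0] + B[0][0] = 5 + 2 = 7, A[1][1] + B[1][0] = -1 + 5 = 4, A[1][2] + B[2][0] = -4 + 1 = -3) = -3 (attained at k = 2)
  C[1][1] = min over k of (A[1][0] + B[0][1] = 5 + 1 = 6, A[1][1] + B[1][1] = -1 + -5 = -6, A[1][2] + B[2][1] = -4 + 8 = 4) = -6 (attained at k = 1)
  C[1][2] = min over k of (A[1][0] + B[0][2] = 5 + 3 = 8, A[1][1] + B[1][2] = -1 + 1 = 0, A[1][2] + B[2][2] = -4 + 6 = 2) = 0 (attained at k = 1)
  C[2][0] = min over k of (A[2][0] + B[0][0] = 9 + 2 = 11, A[2][1] + B[1][0] = -3 + 5 = 2, A[2][2] + B[2][0] = 9 + 1 = 10) = 2 (attained at k = 1)
  C[2][1] = min over k of (A[2][0] + B[0][1] = 9 + 1 = 10, A[2][1] + B[1][1] = -3 + -5 = -8, A[2][2] + B[2][1] = 9 + 8 = 17) = -8 (attained at k = 1)
  C[2][2] = min over k of (A[2][0] + B[0][2] = 9 + 3 = 12, A[2][1] + B[1][2] = -3 + 1 = -2, A[2][2] + B[2][2] = 9 + 6 = 15) = -2 (attained at k = 1)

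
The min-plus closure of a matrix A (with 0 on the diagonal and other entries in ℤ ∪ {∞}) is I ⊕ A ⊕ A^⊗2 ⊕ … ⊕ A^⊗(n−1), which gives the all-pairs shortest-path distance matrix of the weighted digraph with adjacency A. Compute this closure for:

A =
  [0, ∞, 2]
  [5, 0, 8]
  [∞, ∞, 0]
Closure =
  [0, ∞, 2]
  [5, 0, 7]
  [∞, ∞, 0]

This is the Floyd-Warshall all-pairs shortest-path computation. For each intermediate vertex k = 0, 1, …, 2, update dist[i][j] ← min(dist[i][j], dist[i][k] + dist[k][j]). The final matrix gives, for each (i, j), the minimum total weight of any directed path from i to j (possibly empty when i = j).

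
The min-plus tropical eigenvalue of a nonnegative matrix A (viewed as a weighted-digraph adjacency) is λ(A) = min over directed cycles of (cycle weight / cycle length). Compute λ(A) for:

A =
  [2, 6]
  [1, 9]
λ(A) = 2

Enumerate directed cycles and compute their means (weight / length). Sample:
  cycle 0 → 0: weight = 2, length = 1, mean = 2/1 ≈ 2.000
  cycle 1 → 1: weight = 9, length = 1, mean = 9/1 ≈ 9.000
  cycle 0 → 1 → 0: weight = 7, length = 2, mean = 7/2 ≈ 3.500
  cycle 1 → 0 → 1: weight = 7, length = 2, mean = 7/2 ≈ 3.500
Minimum mean = 2.000, attained e.g. along the cycle 0 → 0 with weight 2 and length 1. So λ(A) = 2/1 = 2.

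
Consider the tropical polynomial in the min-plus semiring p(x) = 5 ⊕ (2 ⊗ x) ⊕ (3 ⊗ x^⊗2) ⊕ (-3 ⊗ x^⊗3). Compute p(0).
p(0) = -3

A tropical monomial a ⊗ x^⊗i evaluates to a + i · x. Evaluating each term at x = 0:
  Term 0 contributes 5 + 0 · 0 = 5
  Term 1 contributes 2 + 1 · 0 = 2
  Term 2 contributes 3 + 2 · 0 = 3
  Term 3 contributes -3 + 3 · 0 = -3
p(0) = ⊕ of these = min[5, 2, 3, -3] = -3.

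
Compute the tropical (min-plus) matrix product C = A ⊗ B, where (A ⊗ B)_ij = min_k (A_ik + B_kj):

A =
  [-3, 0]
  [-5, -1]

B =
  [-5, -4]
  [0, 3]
A ⊗ B =
  [-8, -7]
  [-10, -9]

Apply the min-plus product entry-by-entry:
  C[0][0] = min over k of (A[0][0] + B[0][0] = -3 + -5 = -8, A[0][1] + B[1][0] = 0 + 0 = 0) = -8 (attained at k = 0)
  C[0][1] = min over k of (A[0][0] + B[0][1] = -3 + -4 = -7, A[0][1] + B[1][1] = 0 + 3 = 3) = -7 (attained at k = 0)
  C[1][0] = min over k of (A[1][0] + B[0][0] = -5 + -5 = -10, A[1][1] + B[1][0] = -1 + 0 = -1) = -10 (attained at k = 0)
  C[1][1] = min over k of (A[1][0] + B[0][1] = -5 + -4 = -9, A[1][1] + B[1][1] = -1 + 3 = 2) = -9 (attained at k = 0)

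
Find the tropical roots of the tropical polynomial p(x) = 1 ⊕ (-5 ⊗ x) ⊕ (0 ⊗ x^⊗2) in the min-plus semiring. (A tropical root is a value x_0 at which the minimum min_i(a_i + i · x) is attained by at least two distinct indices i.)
Roots: {-5, 6}

Each tropical root is a break point of the lower envelope of the lines y = a_i + i · x (there are 3 lines, with slopes 0, 1, ..., 2). Only the lines that attain the minimum somewhere contribute to roots; other lines are dominated. Here the surviving (envelope) indices are i = 2, i = 1, i = 0.
Intersections between consecutive envelope lines give the roots: for adjacent envelope indices i < j the intersection is x = (a_i − a_j) / (j − i). Reading off the sorted break points: {-5, 6}.
Verification: at each break x_0, at least two indices attain the minimum of min_i(a_i + i · x_0).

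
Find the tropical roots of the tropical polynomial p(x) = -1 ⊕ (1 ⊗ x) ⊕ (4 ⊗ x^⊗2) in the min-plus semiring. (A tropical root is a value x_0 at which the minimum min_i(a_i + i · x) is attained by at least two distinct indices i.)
Roots: {-3, -2}

Each tropical root is a break point of the lower envelope of the lines y = a_i + i · x (there are 3 lines, with slopes 0, 1, ..., 2). Only the lines that attain the minimum somewhere contribute to roots; other lines are dominated. Here the surviving (envelope) indices are i = 2, i = 1, i = 0.
Intersections between consecutive envelope lines give the roots: for adjacent envelope indices i < j the intersection is x = (a_i − a_j) / (j − i). Reading off the sorted break points: {-3, -2}.
Verification: at each break x_0, at least two indices attain the minimum of min_i(a_i + i · x_0).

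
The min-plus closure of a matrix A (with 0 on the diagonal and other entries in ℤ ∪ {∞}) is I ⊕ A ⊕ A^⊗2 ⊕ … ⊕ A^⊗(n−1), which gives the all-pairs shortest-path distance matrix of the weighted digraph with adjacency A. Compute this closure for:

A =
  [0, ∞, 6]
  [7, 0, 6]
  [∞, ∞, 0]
Closure =
  [0, ∞, 6]
  [7, 0, 6]
  [∞, ∞, 0]

This is the Floyd-Warshall all-pairs shortest-path computation. For each intermediate vertex k = 0, 1, …, 2, update dist[i][j] ← min(dist[i][j], dist[i][k] + dist[k][j]). The final matrix gives, for each (i, j), the minimum total weight of any directed path from i to j (possibly empty when i = j).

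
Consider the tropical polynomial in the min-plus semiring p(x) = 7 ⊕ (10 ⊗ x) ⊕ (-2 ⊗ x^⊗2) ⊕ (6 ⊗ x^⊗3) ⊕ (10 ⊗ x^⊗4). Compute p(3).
p(3) = 4

A tropical monomial a ⊗ x^⊗i evaluates to a + i · x. Evaluating each term at x = 3:
  Term 0 contributes 7 + 0 · 3 = 7
  Term 1 contributes 10 + 1 · 3 = 13
  Term 2 contributes -2 + 2 · 3 = 4
  Term 3 contributes 6 + 3 · 3 = 15
  Term 4 contributes 10 + 4 · 3 = 22
p(3) = ⊕ of these = min[7, 13, 4, 15, 22] = 4.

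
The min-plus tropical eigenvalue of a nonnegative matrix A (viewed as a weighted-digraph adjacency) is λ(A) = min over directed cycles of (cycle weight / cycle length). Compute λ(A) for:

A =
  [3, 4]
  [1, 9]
λ(A) = 5/2

Enumerate directed cycles and compute their means (weight / length). Sample:
  cycle 0 → 0: weight = 3, length = 1, mean = 3/1 ≈ 3.000
  cycle 1 → 1: weight = 9, length = 1, mean = 9/1 ≈ 9.000
  cycle 0 → 1 → 0: weight = 5, length = 2, mean = 5/2 ≈ 2.500
  cycle 1 → 0 → 1: weight = 5, length = 2, mean = 5/2 ≈ 2.500
Minimum mean = 2.500, attained e.g. along the cycle 0 → 1 → 0 with weight 5 and length 2. So λ(A) = 5/2 = 5/2.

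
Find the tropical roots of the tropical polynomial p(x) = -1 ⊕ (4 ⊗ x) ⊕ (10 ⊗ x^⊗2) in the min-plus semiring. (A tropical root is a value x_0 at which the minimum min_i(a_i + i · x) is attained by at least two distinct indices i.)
Roots: {-6, -5}

Each tropical root is a break point of the lower envelope of the lines y = a_i + i · x (there are 3 lines, with slopes 0, 1, ..., 2). Only the lines that attain the minimum somewhere contribute to roots; other lines are dominated. Here the surviving (envelope) indices are i = 2, i = 1, i = 0.
Intersections between consecutive envelope lines give the roots: for adjacent envelope indices i < j the intersection is x = (a_i − a_j) / (j − i). Reading off the sorted break points: {-6, -5}.
Verification: at each break x_0, at least two indices attain the minimum of min_i(a_i + i · x_0).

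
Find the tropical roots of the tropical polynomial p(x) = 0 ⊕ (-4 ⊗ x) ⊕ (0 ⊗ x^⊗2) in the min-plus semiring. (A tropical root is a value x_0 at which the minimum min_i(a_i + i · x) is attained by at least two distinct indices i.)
Roots: {-4, 4}

Each tropical root is a break point of the lower envelope of the lines y = a_i + i · x (there are 3 lines, with slopes 0, 1, ..., 2). Only the lines that attain the minimum somewhere contribute to roots; other lines are dominated. Here the surviving (envelope) indices are i = 2, i = 1, i = 0.
Intersections between consecutive envelope lines give the roots: for adjacent envelope indices i < j the intersection is x = (a_i − a_j) / (j − i). Reading off the sorted break points: {-4, 4}.
Verification: at each break x_0, at least two indices attain the minimum of min_i(a_i + i · x_0).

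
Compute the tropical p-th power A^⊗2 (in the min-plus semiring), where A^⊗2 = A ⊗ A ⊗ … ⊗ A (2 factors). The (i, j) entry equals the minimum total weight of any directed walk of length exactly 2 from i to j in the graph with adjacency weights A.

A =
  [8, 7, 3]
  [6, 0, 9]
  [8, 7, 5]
A^⊗2 =
  [11, 7, 8]
  [6, 0, 9]
  [13, 7, 10]

Each entry (A^⊗2)_ij equals the minimum over all length-2 walks i = v_0 → v_1 → … → v_2 = j of Σ_t A[v_t][v_{t+1}]. For example, for (i, j) = (0, 2) we minimise over 3 possible intermediate vertex sequences; the minimum is 8, attained along the walk 0 → 2 → 2.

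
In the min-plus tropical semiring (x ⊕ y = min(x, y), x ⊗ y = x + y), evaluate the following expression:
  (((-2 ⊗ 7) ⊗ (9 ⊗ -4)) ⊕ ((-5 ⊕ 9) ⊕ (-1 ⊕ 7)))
(((-2 ⊗ 7) ⊗ (9 ⊗ -4)) ⊕ ((-5 ⊕ 9) ⊕ (-1 ⊕ 7))) = -5

Expand innermost to outermost. Recall ⊕ takes the minimum of its arguments and ⊗ takes their sum. Working out the expression (((-2 ⊗ 7) ⊗ (9 ⊗ -4)) ⊕ ((-5 ⊕ 9) ⊕ (-1 ⊕ 7))) gives -5.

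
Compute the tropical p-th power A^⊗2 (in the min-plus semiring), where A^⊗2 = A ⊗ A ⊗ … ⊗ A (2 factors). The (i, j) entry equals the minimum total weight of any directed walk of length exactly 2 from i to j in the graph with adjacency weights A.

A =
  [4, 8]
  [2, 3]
A^⊗2 =
  [8, 11]
  [5, 6]

Each entry (A^⊗2)_ij equals the minimum over all length-2 walks i = v_0 → v_1 → … → v_2 = j of Σ_t A[v_t][v_{t+1}]. For example, for (i, j) = (0, 1) we minimise over 2 possible intermediate vertex sequences; the minimum is 11, attained along the walk 0 → 1 → 1.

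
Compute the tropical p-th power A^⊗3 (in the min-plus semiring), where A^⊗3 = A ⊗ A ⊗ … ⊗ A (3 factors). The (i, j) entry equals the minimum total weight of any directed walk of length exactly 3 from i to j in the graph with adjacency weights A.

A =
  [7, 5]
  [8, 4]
A^⊗3 =
  [17, 13]
  [16, 12]

Each entry (A^⊗3)_ij equals the minimum over all length-3 walks i = v_0 → v_1 → … → v_3 = j of Σ_t A[v_t][v_{t+1}]. For example, for (i, j) = (0, 1) we minimise over 4 possible intermediate vertex sequences; the minimum is 13, attained along the walk 0 → 1 → 1 → 1.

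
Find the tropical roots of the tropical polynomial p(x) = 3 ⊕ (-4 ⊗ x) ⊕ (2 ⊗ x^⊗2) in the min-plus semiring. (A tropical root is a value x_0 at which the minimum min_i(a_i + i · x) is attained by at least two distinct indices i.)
Roots: {-6, 7}

Each tropical root is a break point of the lower envelope of the lines y = a_i + i · x (there are 3 lines, with slopes 0, 1, ..., 2). Only the lines that attain the minimum somewhere contribute to roots; other lines are dominated. Here the surviving (envelope) indices are i = 2, i = 1, i = 0.
Intersections between consecutive envelope lines give the roots: for adjacent envelope indices i < j the intersection is x = (a_i − a_j) / (j − i). Reading off the sorted break points: {-6, 7}.
Verification: at each break x_0, at least two indices attain the minimum of min_i(a_i + i · x_0).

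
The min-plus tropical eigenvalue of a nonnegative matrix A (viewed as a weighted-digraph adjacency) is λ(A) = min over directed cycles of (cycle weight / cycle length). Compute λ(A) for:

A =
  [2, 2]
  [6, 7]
λ(A) = 2

Enumerate directed cycles and compute their means (weight / length). Sample:
  cycle 0 → 0: weight = 2, length = 1, mean = 2/1 ≈ 2.000
  cycle 1 → 1: weight = 7, length = 1, mean = 7/1 ≈ 7.000
  cycle 0 → 1 → 0: weight = 8, length = 2, mean = 8/2 ≈ 4.000
  cycle 1 → 0 → 1: weight = 8, length = 2, mean = 8/2 ≈ 4.000
Minimum mean = 2.000, attained e.g. along the cycle 0 → 0 with weight 2 and length 1. So λ(A) = 2/1 = 2.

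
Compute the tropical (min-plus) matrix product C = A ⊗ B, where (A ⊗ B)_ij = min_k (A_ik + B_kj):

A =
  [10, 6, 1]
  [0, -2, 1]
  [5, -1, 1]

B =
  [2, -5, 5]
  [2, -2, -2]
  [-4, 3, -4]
A ⊗ B =
  [-3, 4, -3]
  [-3, -5, -4]
  [-3, -3, -3]

Apply the min-plus product entry-by-entry:
  C[0][0] = min over k of (A[0][0] + B[0][0] = 10 + 2 = 12, A[0][1] + B[1][0] = 6 + 2 = 8, A[0][2] + B[2][0] = 1 + -4 = -3) = -3 (attained at k = 2)
  C[0][1] = min over k of (A[0][0] + B[0][1] = 10 + -5 = 5, A[0][1] + B[1][1] = 6 + -2 = 4, A[0][2] + B[2][1] = 1 + 3 = 4) = 4 (attained at k = 1)
  C[0][2] = min over k of (A[0][0] + B[0][2] = 10 + 5 = 15, A[0][1] + B[1][2] = 6 + -2 = 4, A[0][2] + B[2][2] = 1 + -4 = -3) = -3 (attained at k = 2)
  C[1][0] = min over k of (A[1][0] + B[0][0] = 0 + 2 = 2, A[1][1] + B[1][0] = -2 + 2 = 0, A[1][2] + B[2][0] = 1 + -4 = -3) = -3 (attained at k = 2)
  C[1][1] = min over k of (A[1][0] + B[0][1] = 0 + -5 = -5, A[1][1] + B[1][1] = -2 + -2 = -4, A[1][2] + B[2][1] = 1 + 3 = 4) = -5 (attained at k = 0)
  C[1][2] = min over k of (A[1][0] + B[0][2] = 0 + 5 = 5, A[1][1] + B[1][2] = -2 + -2 = -4, A[1][2] + B[2][2] = 1 + -4 = -3) = -4 (attained at k = 1)
  C[2][0] = min over k of (A[2][0] + B[0][0] = 5 + 2 = 7, A[2][1] + B[1][0] = -1 + 2 = 1, A[2][2] + B[2][0] = 1 + -4 = -3) = -3 (attained at k = 2)
  C[2][1] = min over k of (A[2][0] + B[0][1] = 5 + -5 = 0, A[2][1] + B[1][1] = -1 + -2 = -3, A[2][2] + B[2][1] = 1 + 3 = 4) = -3 (attained at k = 1)
  C[2][2] = min over k of (A[2][0] + B[0][2] = 5 + 5 = 10, A[2][1] + B[1][2] = -1 + -2 = -3, A[2][2] + B[2][2] = 1 + -4 = -3) = -3 (attained at k = 1)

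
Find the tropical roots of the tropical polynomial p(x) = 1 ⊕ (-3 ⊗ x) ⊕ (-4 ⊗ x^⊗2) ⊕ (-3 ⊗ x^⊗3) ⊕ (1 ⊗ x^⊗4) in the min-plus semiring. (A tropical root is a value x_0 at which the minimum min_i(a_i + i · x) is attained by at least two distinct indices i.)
Roots: {-4, -1, 1, 4}

Each tropical root is a break point of the lower envelope of the lines y = a_i + i · x (there are 5 lines, with slopes 0, 1, ..., 4). Only the lines that attain the minimum somewhere contribute to roots; other lines are dominated. Here the surviving (envelope) indices are i = 4, i = 3, i = 2, i = 1, i = 0.
Intersections between consecutive envelope lines give the roots: for adjacent envelope indices i < j the intersection is x = (a_i − a_j) / (j − i). Reading off the sorted break points: {-4, -1, 1, 4}.
Verification: at each break x_0, at least two indices attain the minimum of min_i(a_i + i · x_0).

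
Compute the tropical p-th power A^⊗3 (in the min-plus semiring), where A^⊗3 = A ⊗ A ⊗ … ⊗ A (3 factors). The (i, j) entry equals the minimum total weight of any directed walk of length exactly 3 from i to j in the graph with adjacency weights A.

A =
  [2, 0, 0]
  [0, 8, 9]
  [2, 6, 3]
A^⊗3 =
  [2, 0, 0]
  [0, 2, 2]
  [2, 4, 4]

Each entry (A^⊗3)_ij equals the minimum over all length-3 walks i = v_0 → v_1 → … → v_3 = j of Σ_t A[v_t][v_{t+1}]. For example, for (i, j) = (0, 2) we minimise over 9 possible intermediate vertex sequences; the minimum is 0, attained along the walk 0 → 1 → 0 → 2.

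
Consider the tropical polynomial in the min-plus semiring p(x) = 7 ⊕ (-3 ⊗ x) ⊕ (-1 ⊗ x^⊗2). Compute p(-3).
p(-3) = -7

A tropical monomial a ⊗ x^⊗i evaluates to a + i · x. Evaluating each term at x = -3:
  Term 0 contributes 7 + 0 · -3 = 7
  Term 1 contributes -3 + 1 · -3 = -6
  Term 2 contributes -1 + 2 · -3 = -7
p(-3) = ⊕ of these = min[7, -6, -7] = -7.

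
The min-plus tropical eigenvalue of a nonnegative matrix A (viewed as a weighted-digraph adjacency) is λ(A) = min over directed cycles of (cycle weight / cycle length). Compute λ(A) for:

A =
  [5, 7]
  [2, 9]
λ(A) = 9/2

Enumerate directed cycles and compute their means (weight / length). Sample:
  cycle 0 → 0: weight = 5, length = 1, mean = 5/1 ≈ 5.000
  cycle 1 → 1: weight = 9, length = 1, mean = 9/1 ≈ 9.000
  cycle 0 → 1 → 0: weight = 9, length = 2, mean = 9/2 ≈ 4.500
  cycle 1 → 0 → 1: weight = 9, length = 2, mean = 9/2 ≈ 4.500
Minimum mean = 4.500, attained e.g. along the cycle 0 → 1 → 0 with weight 9 and length 2. So λ(A) = 9/2 = 9/2.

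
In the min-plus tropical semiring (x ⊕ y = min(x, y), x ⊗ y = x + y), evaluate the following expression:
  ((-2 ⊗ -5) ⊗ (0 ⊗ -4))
((-2 ⊗ -5) ⊗ (0 ⊗ -4)) = -11

Expand innermost to outermost. Recall ⊕ takes the minimum of its arguments and ⊗ takes their sum. Working out the expression ((-2 ⊗ -5) ⊗ (0 ⊗ -4)) gives -11.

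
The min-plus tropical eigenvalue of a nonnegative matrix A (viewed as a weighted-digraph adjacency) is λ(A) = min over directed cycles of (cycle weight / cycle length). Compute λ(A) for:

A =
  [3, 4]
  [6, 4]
λ(A) = 3

Enumerate directed cycles and compute their means (weight / length). Sample:
  cycle 0 → 0: weight = 3, length = 1, mean = 3/1 ≈ 3.000
  cycle 1 → 1: weight = 4, length = 1, mean = 4/1 ≈ 4.000
  cycle 0 → 1 → 0: weight = 10, length = 2, mean = 10/2 ≈ 5.000
  cycle 1 → 0 → 1: weight = 10, length = 2, mean = 10/2 ≈ 5.000
Minimum mean = 3.000, attained e.g. along the cycle 0 → 0 with weight 3 and length 1. So λ(A) = 3/1 = 3.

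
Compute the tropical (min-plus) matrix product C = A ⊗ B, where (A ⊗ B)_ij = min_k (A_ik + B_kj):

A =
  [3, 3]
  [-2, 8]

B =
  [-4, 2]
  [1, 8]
A ⊗ B =
  [-1, 5]
  [-6, 0]

Apply the min-plus product entry-by-entry:
  C[0][0] = min over k of (A[0][0] + B[0][0] = 3 + -4 = -1, A[0][1] + B[1][0] = 3 + 1 = 4) = -1 (attained at k = 0)
  C[0][1] = min over k of (A[0][0] + B[0][1] = 3 + 2 = 5, A[0][1] + B[1][1] = 3 + 8 = 11) = 5 (attained at k = 0)
  C[1][0] = min over k of (A[1][0] + B[0][0] = -2 + -4 = -6, A[1][1] + B[1][0] = 8 + 1 = 9) = -6 (attained at k = 0)
  C[1][1] = min over k of (A[1][0] + B[0][1] = -2 + 2 = 0, A[1][1] + B[1][1] = 8 + 8 = 16) = 0 (attained at k = 0)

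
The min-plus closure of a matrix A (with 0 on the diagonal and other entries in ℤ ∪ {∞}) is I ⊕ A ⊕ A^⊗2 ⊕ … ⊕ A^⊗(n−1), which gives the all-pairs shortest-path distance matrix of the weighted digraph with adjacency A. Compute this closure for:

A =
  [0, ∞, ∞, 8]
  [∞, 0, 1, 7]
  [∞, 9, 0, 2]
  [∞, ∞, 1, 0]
Closure =
  [0, 18, 9, 8]
  [∞, 0, 1, 3]
  [∞, 9, 0, 2]
  [∞, 10, 1, 0]

This is the Floyd-Warshall all-pairs shortest-path computation. For each intermediate vertex k = 0, 1, …, 3, update dist[i][j] ← min(dist[i][j], dist[i][k] + dist[k][j]). The final matrix gives, for each (i, j), the minimum total weight of any directed path from i to j (possibly empty when i = j).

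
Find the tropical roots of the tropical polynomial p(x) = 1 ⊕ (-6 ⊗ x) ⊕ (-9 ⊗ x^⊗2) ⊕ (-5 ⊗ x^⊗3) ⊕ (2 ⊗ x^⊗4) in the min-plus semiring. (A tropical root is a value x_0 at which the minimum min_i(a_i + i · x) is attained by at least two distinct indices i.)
Roots: {-7, -4, 3, 7}

Each tropical root is a break point of the lower envelope of the lines y = a_i + i · x (there are 5 lines, with slopes 0, 1, ..., 4). Only the lines that attain the minimum somewhere contribute to roots; other lines are dominated. Here the surviving (envelope) indices are i = 4, i = 3, i = 2, i = 1, i = 0.
Intersections between consecutive envelope lines give the roots: for adjacent envelope indices i < j the intersection is x = (a_i − a_j) / (j − i). Reading off the sorted break points: {-7, -4, 3, 7}.
Verification: at each break x_0, at least two indices attain the minimum of min_i(a_i + i · x_0).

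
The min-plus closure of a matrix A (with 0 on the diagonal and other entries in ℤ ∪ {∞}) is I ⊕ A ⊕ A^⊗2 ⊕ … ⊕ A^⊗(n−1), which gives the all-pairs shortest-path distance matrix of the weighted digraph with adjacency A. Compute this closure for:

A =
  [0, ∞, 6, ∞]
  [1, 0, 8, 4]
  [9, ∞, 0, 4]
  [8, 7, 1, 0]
Closure =
  [0, 17, 6, 10]
  [1, 0, 5, 4]
  [9, 11, 0, 4]
  [8, 7, 1, 0]

This is the Floyd-Warshall all-pairs shortest-path computation. For each intermediate vertex k = 0, 1, …, 3, update dist[i][j] ← min(dist[i][j], dist[i][k] + dist[k][j]). The final matrix gives, for each (i, j), the minimum total weight of any directed path from i to j (possibly empty when i = j).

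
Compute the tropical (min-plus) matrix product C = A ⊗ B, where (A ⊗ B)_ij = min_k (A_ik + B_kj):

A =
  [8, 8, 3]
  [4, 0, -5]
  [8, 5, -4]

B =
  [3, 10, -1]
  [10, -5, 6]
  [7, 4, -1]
A ⊗ B =
  [10, 3, 2]
  [2, -5, -6]
  [3, 0, -5]

Apply the min-plus product entry-by-entry:
  C[0][0] = min over k of (A[0][0] + B[0][0] = 8 + 3 = 11, A[0][1] + B[1][0] = 8 + 10 = 18, A[0][2] + B[2][0] = 3 + 7 = 10) = 10 (attained at k = 2)
  C[0][1] = min over k of (A[0][0] + B[0][1] = 8 + 10 = 18, A[0][1] + B[1][1] = 8 + -5 = 3, A[0][2] + B[2][1] = 3 + 4 = 7) = 3 (attained at k = 1)
  C[0][2] = min over k of (A[0][0] + B[0][2] = 8 + -1 = 7, A[0][1] + B[1][2] = 8 + 6 = 14, A[0][2] + B[2][2] = 3 + -1 = 2) = 2 (attained at k = 2)
  C[1][0] = min over k of (A[1][0] + B[0][0] = 4 + 3 = 7, A[1][1] + B[1][0] = 0 + 10 = 10, A[1][2] + B[2][0] = -5 + 7 = 2) = 2 (attained at k = 2)
  C[1][1] = min over k of (A[1][0] + B[0][1] = 4 + 10 = 14, A[1][1] + B[1][1] = 0 + -5 = -5, A[1][2] + B[2][1] = -5 + 4 = -1) = -5 (attained at k = 1)
  C[1][2] = min over k of (A[1][0] + B[0][2] = 4 + -1 = 3, A[1][1] + B[1][2] = 0 + 6 = 6, A[1][2] + B[2][2] = -5 + -1 = -6) = -6 (attained at k = 2)
  C[2][0] = min over k of (A[2][0] + B[0][0] = 8 + 3 = 11, A[2][1] + B[1][0] = 5 + 10 = 15, A[2][2] + B[2][0] = -4 + 7 = 3) = 3 (attained at k = 2)
  C[2][1] = min over k of (A[2][0] + B[0][1] = 8 + 10 = 18, A[2][1] + B[1][1] = 5 + -5 = 0, A[2][2] + B[2][1] = -4 + 4 = 0) = 0 (attained at k = 1)
  C[2][2] = min over k of (A[2][0] + B[0][2] = 8 + -1 = 7, A[2][1] + B[1][2] = 5 + 6 = 11, A[2][2] + B[2][2] = -4 + -1 = -5) = -5 (attained at k = 2)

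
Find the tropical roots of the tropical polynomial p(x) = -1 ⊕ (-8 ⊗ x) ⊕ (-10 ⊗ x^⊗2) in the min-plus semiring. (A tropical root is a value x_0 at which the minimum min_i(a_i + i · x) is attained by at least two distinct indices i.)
Roots: {2, 7}

Each tropical root is a break point of the lower envelope of the lines y = a_i + i · x (there are 3 lines, with slopes 0, 1, ..., 2). Only the lines that attain the minimum somewhere contribute to roots; other lines are dominated. Here the surviving (envelope) indices are i = 2, i = 1, i = 0.
Intersections between consecutive envelope lines give the roots: for adjacent envelope indices i < j the intersection is x = (a_i − a_j) / (j − i). Reading off the sorted break points: {2, 7}.
Verification: at each break x_0, at least two indices attain the minimum of min_i(a_i + i · x_0).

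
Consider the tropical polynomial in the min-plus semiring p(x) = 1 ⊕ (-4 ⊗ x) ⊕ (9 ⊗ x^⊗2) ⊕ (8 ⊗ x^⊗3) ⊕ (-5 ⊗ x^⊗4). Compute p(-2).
p(-2) = -13

A tropical monomial a ⊗ x^⊗i evaluates to a + i · x. Evaluating each term at x = -2:
  Term 0 contributes 1 + 0 · -2 = 1
  Term 1 contributes -4 + 1 · -2 = -6
  Term 2 contributes 9 + 2 · -2 = 5
  Term 3 contributes 8 + 3 · -2 = 2
  Term 4 contributes -5 + 4 · -2 = -13
p(-2) = ⊕ of these = min[1, -6, 5, 2, -13] = -13.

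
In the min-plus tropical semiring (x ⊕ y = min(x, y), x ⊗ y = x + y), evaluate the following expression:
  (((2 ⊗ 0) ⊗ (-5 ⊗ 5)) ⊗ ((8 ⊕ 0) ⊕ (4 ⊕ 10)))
(((2 ⊗ 0) ⊗ (-5 ⊗ 5)) ⊗ ((8 ⊕ 0) ⊕ (4 ⊕ 10))) = 2

Expand innermost to outermost. Recall ⊕ takes the minimum of its arguments and ⊗ takes their sum. Working out the expression (((2 ⊗ 0) ⊗ (-5 ⊗ 5)) ⊗ ((8 ⊕ 0) ⊕ (4 ⊕ 10))) gives 2.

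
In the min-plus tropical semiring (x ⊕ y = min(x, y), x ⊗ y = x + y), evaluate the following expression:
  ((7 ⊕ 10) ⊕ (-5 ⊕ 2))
((7 ⊕ 10) ⊕ (-5 ⊕ 2)) = -5

Expand innermost to outermost. Recall ⊕ takes the minimum of its arguments and ⊗ takes their sum. Working out the expression ((7 ⊕ 10) ⊕ (-5 ⊕ 2)) gives -5.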